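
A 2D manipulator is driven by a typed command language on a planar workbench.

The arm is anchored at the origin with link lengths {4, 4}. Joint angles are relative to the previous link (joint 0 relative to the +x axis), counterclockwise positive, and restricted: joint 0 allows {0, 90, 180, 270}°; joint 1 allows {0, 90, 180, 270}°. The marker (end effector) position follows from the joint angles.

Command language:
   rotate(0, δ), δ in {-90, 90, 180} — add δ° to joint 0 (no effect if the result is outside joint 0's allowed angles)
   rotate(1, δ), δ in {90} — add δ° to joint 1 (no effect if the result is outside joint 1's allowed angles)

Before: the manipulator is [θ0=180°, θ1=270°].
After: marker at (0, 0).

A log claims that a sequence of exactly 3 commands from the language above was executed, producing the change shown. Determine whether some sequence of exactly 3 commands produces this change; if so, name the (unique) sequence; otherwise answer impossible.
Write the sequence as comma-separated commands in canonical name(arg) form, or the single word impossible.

rotate(1, 90), rotate(1, 90), rotate(1, 90)

start: [θ0=180°, θ1=270°]
t=1 rotate(1, 90) ⇒ [θ0=180°, θ1=0°]
t=2 rotate(1, 90) ⇒ [θ0=180°, θ1=90°]
t=3 rotate(1, 90) ⇒ [θ0=180°, θ1=180°]
uniquely the one of 64 3-step routes that fits.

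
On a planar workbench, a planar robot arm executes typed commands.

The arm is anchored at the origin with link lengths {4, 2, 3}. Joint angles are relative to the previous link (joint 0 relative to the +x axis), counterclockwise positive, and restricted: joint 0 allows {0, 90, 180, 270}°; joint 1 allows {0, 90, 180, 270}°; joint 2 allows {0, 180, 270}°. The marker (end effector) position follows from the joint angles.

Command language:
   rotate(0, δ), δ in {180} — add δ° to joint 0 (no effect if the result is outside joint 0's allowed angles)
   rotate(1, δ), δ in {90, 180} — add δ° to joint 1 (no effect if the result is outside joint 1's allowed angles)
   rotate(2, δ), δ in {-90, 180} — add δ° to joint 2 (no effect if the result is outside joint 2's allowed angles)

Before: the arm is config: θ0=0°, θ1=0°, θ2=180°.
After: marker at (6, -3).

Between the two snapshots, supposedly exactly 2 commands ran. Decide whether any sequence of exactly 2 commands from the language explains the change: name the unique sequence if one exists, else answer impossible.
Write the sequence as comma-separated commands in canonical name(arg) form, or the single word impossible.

rotate(2, 180), rotate(2, -90)

key: order matters: swapping rotate(2, 180) and rotate(2, -90) lands elsewhere
begin: config: θ0=0°, θ1=0°, θ2=180°
step 1 (rotate(2, 180)): config: θ0=0°, θ1=0°, θ2=0°
step 2 (rotate(2, -90)): config: θ0=0°, θ1=0°, θ2=270°
uniquely the one of 25 2-step routes that fits.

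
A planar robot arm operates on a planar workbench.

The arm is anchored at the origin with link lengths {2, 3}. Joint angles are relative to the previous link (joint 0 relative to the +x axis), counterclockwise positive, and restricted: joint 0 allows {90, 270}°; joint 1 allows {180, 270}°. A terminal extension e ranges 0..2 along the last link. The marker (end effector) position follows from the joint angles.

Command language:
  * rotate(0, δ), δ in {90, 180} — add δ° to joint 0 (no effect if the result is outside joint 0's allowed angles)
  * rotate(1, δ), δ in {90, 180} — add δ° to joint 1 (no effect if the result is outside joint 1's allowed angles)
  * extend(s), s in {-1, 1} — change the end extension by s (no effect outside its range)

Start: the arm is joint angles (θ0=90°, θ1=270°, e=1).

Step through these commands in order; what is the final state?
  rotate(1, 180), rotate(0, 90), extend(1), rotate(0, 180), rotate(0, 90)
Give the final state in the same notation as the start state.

joint angles (θ0=270°, θ1=270°, e=2)

start: joint angles (θ0=90°, θ1=270°, e=1)
step 1 (rotate(1, 180)): joint angles (θ0=90°, θ1=270°, e=1)
step 2 (rotate(0, 90)): joint angles (θ0=90°, θ1=270°, e=1)
step 3 (extend(1)): joint angles (θ0=90°, θ1=270°, e=2)
step 4 (rotate(0, 180)): joint angles (θ0=270°, θ1=270°, e=2)
step 5 (rotate(0, 90)): joint angles (θ0=270°, θ1=270°, e=2)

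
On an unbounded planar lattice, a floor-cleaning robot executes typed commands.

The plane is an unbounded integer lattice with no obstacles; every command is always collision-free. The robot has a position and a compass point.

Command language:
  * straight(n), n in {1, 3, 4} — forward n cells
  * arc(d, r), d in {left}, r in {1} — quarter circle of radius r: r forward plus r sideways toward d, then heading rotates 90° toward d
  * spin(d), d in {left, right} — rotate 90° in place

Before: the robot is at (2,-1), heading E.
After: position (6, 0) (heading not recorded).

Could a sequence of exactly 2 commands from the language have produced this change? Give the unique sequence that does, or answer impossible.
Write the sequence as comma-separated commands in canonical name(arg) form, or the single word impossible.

key: running arc(left, 1) before straight(3) would end elsewhere — order is forced
t0: at (2,-1), heading E
1. straight(3) → at (5,-1), heading E
2. arc(left, 1) → at (6,0), heading N
uniquely the one of 36 2-step routes that fits.

straight(3), arc(left, 1)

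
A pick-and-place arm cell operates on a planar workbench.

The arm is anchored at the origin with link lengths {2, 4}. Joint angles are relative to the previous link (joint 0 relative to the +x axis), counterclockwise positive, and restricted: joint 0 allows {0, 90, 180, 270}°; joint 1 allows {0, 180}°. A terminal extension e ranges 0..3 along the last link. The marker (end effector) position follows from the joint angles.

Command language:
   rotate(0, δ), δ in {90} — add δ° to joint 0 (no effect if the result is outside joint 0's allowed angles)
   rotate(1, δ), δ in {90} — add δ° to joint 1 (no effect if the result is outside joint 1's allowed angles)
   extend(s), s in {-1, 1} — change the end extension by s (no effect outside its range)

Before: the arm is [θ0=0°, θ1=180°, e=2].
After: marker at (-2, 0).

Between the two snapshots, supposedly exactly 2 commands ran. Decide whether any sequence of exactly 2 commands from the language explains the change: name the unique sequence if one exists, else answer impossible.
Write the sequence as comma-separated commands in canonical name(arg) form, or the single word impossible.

extend(-1), extend(-1)

initial: [θ0=0°, θ1=180°, e=2]
[1] after extend(-1): [θ0=0°, θ1=180°, e=1]
[2] after extend(-1): [θ0=0°, θ1=180°, e=0]
all 16 alternatives checked — unique.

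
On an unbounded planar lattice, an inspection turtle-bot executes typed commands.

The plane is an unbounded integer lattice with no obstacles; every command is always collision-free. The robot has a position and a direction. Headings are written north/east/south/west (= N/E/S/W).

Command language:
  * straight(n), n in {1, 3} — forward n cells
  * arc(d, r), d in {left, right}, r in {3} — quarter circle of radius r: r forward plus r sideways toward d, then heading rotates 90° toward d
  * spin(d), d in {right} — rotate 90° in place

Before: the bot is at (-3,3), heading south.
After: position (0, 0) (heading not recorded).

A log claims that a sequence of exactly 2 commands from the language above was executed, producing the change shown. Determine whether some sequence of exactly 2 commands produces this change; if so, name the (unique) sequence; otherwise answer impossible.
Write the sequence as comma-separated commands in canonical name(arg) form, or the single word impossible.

key: running spin(right) before arc(left, 3) would end elsewhere — order is forced
begin: at (-3,3), heading south
1. arc(left, 3) → at (0,0), heading east
2. spin(right) → at (0,0), heading south
no other 2-command option fits: unique.

arc(left, 3), spin(right)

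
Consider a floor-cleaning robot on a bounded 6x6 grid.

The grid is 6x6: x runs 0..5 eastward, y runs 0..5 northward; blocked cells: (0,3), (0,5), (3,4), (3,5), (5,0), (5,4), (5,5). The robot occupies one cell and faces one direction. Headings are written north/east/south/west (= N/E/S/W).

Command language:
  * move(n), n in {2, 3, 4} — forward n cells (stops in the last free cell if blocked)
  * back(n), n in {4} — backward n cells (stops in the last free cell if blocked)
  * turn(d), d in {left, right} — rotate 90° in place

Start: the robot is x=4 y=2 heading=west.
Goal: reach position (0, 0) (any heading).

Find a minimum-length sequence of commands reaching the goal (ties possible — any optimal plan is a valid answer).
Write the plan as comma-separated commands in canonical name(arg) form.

move(4), turn(right), back(4)

start: x=4 y=2 heading=west
[1] after move(4): x=0 y=2 heading=west
[2] after turn(right): x=0 y=2 heading=north
[3] after back(4): x=0 y=0 heading=north
minimal: 3 command(s), checked below 3.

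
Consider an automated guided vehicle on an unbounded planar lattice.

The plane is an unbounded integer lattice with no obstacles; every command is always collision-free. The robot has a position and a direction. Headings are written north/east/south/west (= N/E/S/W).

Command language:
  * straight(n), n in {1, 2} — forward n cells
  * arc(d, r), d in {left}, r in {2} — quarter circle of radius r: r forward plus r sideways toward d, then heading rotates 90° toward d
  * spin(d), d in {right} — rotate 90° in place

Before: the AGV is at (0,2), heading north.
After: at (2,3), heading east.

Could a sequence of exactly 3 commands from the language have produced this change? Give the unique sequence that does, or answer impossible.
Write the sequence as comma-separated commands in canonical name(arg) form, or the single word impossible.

straight(1), spin(right), straight(2)

key: running straight(2) before straight(1) would end elsewhere — order is forced
begin: at (0,2), heading north
step 1 (straight(1)): at (0,3), heading north
step 2 (spin(right)): at (0,3), heading east
step 3 (straight(2)): at (2,3), heading east
no rival 3-sequence matches.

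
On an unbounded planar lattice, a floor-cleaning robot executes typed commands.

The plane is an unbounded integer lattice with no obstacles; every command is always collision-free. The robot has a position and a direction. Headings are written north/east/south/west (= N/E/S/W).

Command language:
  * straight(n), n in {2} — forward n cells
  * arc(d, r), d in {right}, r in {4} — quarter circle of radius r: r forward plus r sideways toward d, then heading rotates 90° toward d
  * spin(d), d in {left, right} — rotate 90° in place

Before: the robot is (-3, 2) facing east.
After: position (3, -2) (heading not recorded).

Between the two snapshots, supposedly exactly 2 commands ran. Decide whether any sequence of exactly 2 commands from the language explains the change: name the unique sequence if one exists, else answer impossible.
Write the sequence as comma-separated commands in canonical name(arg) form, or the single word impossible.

straight(2), arc(right, 4)

key: running arc(right, 4) before straight(2) would end elsewhere — order is forced
initial: (-3, 2) facing east
step 1 (straight(2)): (-1, 2) facing east
step 2 (arc(right, 4)): (3, -2) facing south
all 16 alternatives checked — unique.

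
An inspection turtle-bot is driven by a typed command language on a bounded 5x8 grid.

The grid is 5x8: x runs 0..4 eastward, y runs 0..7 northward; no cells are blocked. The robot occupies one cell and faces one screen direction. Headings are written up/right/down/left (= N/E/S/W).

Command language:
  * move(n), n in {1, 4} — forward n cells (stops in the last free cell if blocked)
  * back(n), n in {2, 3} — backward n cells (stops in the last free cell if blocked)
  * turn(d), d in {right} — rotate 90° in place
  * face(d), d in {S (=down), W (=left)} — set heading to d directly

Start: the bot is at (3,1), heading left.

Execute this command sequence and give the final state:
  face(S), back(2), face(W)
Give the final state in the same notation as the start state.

at (3,3), heading left

initial: at (3,1), heading left
1. face(S) → at (3,1), heading down
2. back(2) → at (3,3), heading down
3. face(W) → at (3,3), heading left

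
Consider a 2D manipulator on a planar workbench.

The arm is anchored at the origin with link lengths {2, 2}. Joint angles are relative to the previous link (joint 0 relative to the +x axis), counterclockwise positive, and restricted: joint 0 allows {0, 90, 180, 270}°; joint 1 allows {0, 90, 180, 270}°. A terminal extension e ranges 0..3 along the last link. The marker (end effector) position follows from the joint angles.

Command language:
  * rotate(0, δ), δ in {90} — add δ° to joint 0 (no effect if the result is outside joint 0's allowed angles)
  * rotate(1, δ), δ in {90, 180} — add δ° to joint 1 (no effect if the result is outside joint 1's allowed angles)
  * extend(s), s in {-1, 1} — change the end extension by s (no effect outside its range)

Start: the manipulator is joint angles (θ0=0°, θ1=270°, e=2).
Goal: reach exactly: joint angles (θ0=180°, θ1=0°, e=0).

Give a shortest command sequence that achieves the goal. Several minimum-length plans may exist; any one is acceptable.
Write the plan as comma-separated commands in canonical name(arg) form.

from: joint angles (θ0=0°, θ1=270°, e=2)
[1] after extend(-1): joint angles (θ0=0°, θ1=270°, e=1)
[2] after extend(-1): joint angles (θ0=0°, θ1=270°, e=0)
[3] after rotate(1, 90): joint angles (θ0=0°, θ1=0°, e=0)
[4] after rotate(0, 90): joint angles (θ0=90°, θ1=0°, e=0)
[5] after rotate(0, 90): joint angles (θ0=180°, θ1=0°, e=0)
shorter routes all fall short; 5 is best.

extend(-1), extend(-1), rotate(1, 90), rotate(0, 90), rotate(0, 90)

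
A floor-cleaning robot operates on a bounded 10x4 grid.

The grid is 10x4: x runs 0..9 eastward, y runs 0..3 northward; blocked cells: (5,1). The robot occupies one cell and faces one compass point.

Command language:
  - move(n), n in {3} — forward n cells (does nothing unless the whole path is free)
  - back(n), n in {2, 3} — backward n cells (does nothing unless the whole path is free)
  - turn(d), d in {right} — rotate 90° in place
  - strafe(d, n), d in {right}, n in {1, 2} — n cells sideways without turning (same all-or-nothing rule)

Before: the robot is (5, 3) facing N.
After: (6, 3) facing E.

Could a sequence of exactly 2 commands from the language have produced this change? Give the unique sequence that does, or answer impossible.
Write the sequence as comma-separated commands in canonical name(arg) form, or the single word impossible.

key: order matters: swapping strafe(right, 1) and turn(right) lands elsewhere
from: (5, 3) facing N
1. strafe(right, 1) → (6, 3) facing N
2. turn(right) → (6, 3) facing E
no other 2-command option fits: unique.

strafe(right, 1), turn(right)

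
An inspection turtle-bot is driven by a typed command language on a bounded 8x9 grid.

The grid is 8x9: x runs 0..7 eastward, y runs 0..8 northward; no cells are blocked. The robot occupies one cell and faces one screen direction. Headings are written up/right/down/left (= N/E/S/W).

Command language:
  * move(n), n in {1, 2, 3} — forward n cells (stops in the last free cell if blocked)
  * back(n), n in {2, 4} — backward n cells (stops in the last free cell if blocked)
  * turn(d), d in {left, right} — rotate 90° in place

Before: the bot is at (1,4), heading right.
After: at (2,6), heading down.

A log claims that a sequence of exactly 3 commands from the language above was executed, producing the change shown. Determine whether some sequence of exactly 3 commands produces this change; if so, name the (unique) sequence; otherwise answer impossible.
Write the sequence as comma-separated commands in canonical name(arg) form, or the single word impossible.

key: order matters: swapping move(1) and back(2) lands elsewhere
start: at (1,4), heading right
step 1 (move(1)): at (2,4), heading right
step 2 (turn(right)): at (2,4), heading down
step 3 (back(2)): at (2,6), heading down
no other 3-command option fits: unique.

move(1), turn(right), back(2)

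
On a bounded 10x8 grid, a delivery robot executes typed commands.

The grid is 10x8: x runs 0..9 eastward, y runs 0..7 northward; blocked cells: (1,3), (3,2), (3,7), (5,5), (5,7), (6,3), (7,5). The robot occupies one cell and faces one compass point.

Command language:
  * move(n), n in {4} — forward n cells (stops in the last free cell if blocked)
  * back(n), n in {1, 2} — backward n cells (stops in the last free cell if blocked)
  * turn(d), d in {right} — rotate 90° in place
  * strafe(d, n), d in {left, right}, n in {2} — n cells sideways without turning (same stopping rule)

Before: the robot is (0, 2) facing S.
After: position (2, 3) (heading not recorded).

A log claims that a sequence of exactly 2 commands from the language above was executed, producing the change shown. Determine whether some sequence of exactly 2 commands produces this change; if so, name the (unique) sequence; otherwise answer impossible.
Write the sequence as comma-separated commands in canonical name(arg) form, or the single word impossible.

strafe(left, 2), back(1)

key: order matters: swapping strafe(left, 2) and back(1) lands elsewhere
initial: (0, 2) facing S
t=1 strafe(left, 2) ⇒ (2, 2) facing S
t=2 back(1) ⇒ (2, 3) facing S
all 36 alternatives checked — unique.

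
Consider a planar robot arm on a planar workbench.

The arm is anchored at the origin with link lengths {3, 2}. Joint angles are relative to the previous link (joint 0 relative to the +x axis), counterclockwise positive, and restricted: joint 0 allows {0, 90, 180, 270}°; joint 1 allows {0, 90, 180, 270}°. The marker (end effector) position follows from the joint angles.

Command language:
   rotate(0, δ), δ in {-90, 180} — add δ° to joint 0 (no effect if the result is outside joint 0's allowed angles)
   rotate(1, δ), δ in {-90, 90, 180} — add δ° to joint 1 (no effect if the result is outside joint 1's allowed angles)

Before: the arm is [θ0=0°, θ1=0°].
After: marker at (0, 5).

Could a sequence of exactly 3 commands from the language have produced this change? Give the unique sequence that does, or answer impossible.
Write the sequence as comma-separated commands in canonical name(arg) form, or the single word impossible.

rotate(0, -90), rotate(0, -90), rotate(0, -90)

initial: [θ0=0°, θ1=0°]
step 1 (rotate(0, -90)): [θ0=270°, θ1=0°]
step 2 (rotate(0, -90)): [θ0=180°, θ1=0°]
step 3 (rotate(0, -90)): [θ0=90°, θ1=0°]
no other 3-command option fits: unique.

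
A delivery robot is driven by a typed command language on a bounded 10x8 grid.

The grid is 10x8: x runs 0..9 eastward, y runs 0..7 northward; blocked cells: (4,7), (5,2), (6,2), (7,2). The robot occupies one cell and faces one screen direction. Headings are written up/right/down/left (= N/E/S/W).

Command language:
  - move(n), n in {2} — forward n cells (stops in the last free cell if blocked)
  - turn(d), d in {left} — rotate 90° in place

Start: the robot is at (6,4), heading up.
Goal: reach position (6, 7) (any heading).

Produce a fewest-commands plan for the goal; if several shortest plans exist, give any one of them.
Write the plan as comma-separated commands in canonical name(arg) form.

start: at (6,4), heading up
[1] after move(2): at (6,6), heading up
[2] after move(2): at (6,7), heading up
shorter routes all fall short; 2 is best.

move(2), move(2)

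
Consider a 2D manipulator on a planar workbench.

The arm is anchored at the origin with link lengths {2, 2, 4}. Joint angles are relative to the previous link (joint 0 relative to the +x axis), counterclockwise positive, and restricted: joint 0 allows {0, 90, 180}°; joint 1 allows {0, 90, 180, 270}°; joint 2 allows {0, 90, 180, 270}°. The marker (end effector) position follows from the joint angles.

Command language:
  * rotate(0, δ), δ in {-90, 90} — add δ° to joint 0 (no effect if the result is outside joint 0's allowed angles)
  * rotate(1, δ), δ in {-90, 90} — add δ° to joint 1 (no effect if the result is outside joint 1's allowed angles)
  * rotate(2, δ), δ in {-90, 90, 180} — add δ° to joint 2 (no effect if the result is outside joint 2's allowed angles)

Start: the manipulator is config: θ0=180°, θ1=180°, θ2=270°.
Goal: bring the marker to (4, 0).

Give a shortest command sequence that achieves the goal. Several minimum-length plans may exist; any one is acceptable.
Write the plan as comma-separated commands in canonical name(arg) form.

rotate(2, 90)

t0: config: θ0=180°, θ1=180°, θ2=270°
t=1 rotate(2, 90) ⇒ config: θ0=180°, θ1=180°, θ2=0°
nothing shorter than 1 reaches the goal.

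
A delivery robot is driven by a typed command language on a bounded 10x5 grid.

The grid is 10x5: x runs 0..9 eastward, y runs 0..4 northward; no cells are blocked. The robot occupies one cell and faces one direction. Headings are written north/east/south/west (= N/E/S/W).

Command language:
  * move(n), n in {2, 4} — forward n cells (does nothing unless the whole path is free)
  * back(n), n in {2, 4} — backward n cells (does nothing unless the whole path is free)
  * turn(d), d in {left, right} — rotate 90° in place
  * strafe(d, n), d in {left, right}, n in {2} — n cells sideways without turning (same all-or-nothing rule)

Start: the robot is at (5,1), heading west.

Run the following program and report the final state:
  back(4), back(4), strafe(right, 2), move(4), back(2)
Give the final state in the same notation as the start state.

at (7,3), heading west

t0: at (5,1), heading west
t=1 back(4) ⇒ at (9,1), heading west
t=2 back(4) ⇒ at (9,1), heading west
t=3 strafe(right, 2) ⇒ at (9,3), heading west
t=4 move(4) ⇒ at (5,3), heading west
t=5 back(2) ⇒ at (7,3), heading west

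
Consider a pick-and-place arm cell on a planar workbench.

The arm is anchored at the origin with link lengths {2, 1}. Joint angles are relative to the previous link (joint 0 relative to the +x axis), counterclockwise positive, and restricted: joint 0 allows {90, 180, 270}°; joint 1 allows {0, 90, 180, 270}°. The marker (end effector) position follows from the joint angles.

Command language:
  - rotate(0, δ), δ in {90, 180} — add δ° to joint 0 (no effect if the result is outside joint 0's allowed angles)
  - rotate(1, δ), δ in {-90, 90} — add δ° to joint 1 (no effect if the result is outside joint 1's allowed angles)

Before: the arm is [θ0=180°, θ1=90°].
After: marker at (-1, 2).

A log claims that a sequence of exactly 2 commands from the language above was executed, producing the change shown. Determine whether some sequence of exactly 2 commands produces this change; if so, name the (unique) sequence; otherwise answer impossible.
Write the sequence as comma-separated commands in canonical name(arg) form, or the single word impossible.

key: order matters: swapping rotate(0, 90) and rotate(0, 180) lands elsewhere
initial: [θ0=180°, θ1=90°]
step 1 (rotate(0, 90)): [θ0=270°, θ1=90°]
step 2 (rotate(0, 180)): [θ0=90°, θ1=90°]
uniquely the one of 16 2-step routes that fits.

rotate(0, 90), rotate(0, 180)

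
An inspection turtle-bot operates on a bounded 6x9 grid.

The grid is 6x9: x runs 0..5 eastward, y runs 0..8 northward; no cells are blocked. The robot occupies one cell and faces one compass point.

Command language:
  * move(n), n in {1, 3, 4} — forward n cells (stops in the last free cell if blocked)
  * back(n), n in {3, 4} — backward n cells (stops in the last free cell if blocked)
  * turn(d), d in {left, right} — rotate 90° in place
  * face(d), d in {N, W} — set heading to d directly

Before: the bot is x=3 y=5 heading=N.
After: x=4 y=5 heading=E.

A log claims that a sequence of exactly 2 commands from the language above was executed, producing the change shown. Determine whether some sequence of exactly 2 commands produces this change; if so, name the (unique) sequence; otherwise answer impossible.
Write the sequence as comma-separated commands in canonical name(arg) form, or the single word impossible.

key: cell and facing (now E) both changed — the 2 commands mix motion and turning
start: x=3 y=5 heading=N
step 1 (turn(right)): x=3 y=5 heading=E
step 2 (move(1)): x=4 y=5 heading=E
no rival 2-sequence matches.

turn(right), move(1)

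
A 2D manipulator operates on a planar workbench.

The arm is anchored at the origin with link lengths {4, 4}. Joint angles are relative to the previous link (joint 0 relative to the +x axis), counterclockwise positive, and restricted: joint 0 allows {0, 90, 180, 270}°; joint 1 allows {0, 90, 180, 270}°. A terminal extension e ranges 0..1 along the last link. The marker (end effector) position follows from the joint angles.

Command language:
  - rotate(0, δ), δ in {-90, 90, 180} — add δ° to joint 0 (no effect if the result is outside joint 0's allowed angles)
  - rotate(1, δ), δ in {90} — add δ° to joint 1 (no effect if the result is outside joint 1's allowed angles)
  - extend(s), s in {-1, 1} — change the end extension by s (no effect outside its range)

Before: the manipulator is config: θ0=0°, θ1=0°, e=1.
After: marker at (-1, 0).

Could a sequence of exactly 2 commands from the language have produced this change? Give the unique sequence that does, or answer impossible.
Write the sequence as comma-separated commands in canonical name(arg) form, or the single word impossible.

rotate(1, 90), rotate(1, 90)

begin: config: θ0=0°, θ1=0°, e=1
1. rotate(1, 90) → config: θ0=0°, θ1=90°, e=1
2. rotate(1, 90) → config: θ0=0°, θ1=180°, e=1
uniquely the one of 36 2-step routes that fits.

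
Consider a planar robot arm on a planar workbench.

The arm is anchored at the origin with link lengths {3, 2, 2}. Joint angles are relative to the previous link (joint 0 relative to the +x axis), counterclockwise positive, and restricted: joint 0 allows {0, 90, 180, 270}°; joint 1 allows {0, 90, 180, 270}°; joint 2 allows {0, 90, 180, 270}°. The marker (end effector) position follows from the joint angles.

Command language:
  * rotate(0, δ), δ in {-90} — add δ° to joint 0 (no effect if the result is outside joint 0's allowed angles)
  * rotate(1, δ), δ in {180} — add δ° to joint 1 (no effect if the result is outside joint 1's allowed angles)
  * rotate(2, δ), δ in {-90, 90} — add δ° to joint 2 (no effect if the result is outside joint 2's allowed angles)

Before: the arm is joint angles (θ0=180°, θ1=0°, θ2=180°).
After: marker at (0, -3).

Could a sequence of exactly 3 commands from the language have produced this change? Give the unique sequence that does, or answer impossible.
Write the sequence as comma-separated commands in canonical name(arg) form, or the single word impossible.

begin: joint angles (θ0=180°, θ1=0°, θ2=180°)
1. rotate(0, -90) → joint angles (θ0=90°, θ1=0°, θ2=180°)
2. rotate(0, -90) → joint angles (θ0=0°, θ1=0°, θ2=180°)
3. rotate(0, -90) → joint angles (θ0=270°, θ1=0°, θ2=180°)
uniquely the one of 64 3-step routes that fits.

rotate(0, -90), rotate(0, -90), rotate(0, -90)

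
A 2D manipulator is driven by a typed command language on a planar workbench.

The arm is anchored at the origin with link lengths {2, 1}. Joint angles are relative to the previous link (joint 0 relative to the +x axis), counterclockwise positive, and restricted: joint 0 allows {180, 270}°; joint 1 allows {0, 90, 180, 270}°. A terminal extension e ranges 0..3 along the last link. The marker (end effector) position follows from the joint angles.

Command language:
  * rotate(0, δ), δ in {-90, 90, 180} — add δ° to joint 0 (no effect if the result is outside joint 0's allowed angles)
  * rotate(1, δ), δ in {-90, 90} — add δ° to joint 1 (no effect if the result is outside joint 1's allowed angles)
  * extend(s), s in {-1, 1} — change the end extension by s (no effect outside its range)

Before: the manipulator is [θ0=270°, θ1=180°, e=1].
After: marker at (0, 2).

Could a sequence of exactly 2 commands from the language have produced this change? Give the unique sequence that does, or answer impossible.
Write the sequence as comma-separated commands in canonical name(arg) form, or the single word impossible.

start: [θ0=270°, θ1=180°, e=1]
1. extend(1) → [θ0=270°, θ1=180°, e=2]
2. extend(1) → [θ0=270°, θ1=180°, e=3]
no other 2-command option fits: unique.

extend(1), extend(1)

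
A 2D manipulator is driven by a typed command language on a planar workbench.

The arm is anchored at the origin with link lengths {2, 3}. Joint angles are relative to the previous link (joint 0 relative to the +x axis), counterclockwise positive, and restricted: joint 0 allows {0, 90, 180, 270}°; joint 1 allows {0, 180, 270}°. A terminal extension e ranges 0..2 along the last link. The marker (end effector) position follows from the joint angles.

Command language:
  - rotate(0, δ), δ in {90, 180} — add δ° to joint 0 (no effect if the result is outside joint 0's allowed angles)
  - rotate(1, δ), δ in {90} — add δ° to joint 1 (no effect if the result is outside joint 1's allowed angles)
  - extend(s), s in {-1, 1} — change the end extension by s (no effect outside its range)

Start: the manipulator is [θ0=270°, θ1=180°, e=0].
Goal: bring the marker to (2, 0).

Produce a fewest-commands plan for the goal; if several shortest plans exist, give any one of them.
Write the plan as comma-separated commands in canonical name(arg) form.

extend(1), rotate(0, 180), rotate(0, 90)

initial: [θ0=270°, θ1=180°, e=0]
step 1 (extend(1)): [θ0=270°, θ1=180°, e=1]
step 2 (rotate(0, 180)): [θ0=90°, θ1=180°, e=1]
step 3 (rotate(0, 90)): [θ0=180°, θ1=180°, e=1]
shorter routes all fall short; 3 is best.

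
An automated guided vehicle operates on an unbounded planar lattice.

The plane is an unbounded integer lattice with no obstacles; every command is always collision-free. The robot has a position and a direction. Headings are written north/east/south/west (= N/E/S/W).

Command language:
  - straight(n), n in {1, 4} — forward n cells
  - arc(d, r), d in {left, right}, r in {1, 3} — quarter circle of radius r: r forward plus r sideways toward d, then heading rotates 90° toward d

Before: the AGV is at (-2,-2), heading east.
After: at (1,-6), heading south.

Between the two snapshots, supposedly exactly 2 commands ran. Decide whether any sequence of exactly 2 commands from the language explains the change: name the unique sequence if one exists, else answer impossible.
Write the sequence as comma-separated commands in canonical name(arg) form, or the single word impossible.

key: running straight(1) before arc(right, 3) would end elsewhere — order is forced
t0: at (-2,-2), heading east
step 1 (arc(right, 3)): at (1,-5), heading south
step 2 (straight(1)): at (1,-6), heading south
all 36 alternatives checked — unique.

arc(right, 3), straight(1)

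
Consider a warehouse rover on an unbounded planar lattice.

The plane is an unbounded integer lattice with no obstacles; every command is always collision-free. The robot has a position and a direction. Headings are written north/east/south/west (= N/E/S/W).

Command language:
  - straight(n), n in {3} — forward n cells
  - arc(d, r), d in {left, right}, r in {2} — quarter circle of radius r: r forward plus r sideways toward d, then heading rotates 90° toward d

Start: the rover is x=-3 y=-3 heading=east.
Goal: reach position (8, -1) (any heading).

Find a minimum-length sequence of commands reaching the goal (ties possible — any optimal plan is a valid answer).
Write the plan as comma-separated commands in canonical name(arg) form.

straight(3), straight(3), straight(3), arc(left, 2)

t0: x=-3 y=-3 heading=east
1. straight(3) → x=0 y=-3 heading=east
2. straight(3) → x=3 y=-3 heading=east
3. straight(3) → x=6 y=-3 heading=east
4. arc(left, 2) → x=8 y=-1 heading=north
minimal: 4 command(s), checked below 4.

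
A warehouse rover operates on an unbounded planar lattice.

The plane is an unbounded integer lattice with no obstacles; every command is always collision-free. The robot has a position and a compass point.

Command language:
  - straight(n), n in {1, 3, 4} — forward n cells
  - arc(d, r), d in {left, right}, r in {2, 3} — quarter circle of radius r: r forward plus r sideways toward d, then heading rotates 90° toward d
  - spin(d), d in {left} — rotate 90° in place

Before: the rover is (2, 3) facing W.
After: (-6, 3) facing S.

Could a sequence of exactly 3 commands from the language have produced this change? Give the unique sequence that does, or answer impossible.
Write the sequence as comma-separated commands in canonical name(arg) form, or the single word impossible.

key: cell and facing (now S) both changed — the 3 commands mix motion and turning
t0: (2, 3) facing W
[1] after straight(4): (-2, 3) facing W
[2] after straight(4): (-6, 3) facing W
[3] after spin(left): (-6, 3) facing S
no rival 3-sequence matches.

straight(4), straight(4), spin(left)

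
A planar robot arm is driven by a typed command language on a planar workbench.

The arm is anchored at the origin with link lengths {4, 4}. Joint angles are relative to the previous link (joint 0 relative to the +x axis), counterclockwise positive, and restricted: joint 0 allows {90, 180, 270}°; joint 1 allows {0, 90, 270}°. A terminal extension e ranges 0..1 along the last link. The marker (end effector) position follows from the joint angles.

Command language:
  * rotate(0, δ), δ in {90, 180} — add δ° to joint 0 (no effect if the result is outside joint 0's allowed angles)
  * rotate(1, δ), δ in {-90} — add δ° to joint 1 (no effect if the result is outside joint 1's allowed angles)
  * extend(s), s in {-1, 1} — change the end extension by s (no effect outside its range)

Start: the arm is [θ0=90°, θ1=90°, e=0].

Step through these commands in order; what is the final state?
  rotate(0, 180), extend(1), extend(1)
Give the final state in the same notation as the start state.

from: [θ0=90°, θ1=90°, e=0]
t=1 rotate(0, 180) ⇒ [θ0=270°, θ1=90°, e=0]
t=2 extend(1) ⇒ [θ0=270°, θ1=90°, e=1]
t=3 extend(1) ⇒ [θ0=270°, θ1=90°, e=1]

[θ0=270°, θ1=90°, e=1]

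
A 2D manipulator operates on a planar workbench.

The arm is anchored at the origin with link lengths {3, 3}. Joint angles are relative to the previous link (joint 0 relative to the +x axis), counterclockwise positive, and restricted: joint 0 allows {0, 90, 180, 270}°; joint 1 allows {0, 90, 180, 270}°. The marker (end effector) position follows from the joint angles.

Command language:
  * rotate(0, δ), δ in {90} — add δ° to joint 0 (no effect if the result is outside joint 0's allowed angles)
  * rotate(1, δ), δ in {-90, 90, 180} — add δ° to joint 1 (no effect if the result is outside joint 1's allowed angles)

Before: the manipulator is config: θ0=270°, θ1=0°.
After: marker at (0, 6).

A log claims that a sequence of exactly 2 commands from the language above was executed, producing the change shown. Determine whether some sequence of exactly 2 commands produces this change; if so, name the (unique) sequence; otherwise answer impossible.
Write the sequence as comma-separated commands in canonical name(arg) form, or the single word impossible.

rotate(0, 90), rotate(0, 90)

t0: config: θ0=270°, θ1=0°
[1] after rotate(0, 90): config: θ0=0°, θ1=0°
[2] after rotate(0, 90): config: θ0=90°, θ1=0°
no rival 2-sequence matches.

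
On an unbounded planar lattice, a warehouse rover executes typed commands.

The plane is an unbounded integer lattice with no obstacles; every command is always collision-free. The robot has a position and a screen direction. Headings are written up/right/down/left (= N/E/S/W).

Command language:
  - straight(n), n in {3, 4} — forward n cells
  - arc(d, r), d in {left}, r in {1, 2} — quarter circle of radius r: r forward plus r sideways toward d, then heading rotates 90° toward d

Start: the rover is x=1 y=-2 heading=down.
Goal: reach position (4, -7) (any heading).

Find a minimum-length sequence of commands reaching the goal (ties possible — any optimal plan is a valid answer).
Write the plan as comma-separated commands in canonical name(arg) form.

from: x=1 y=-2 heading=down
[1] after straight(4): x=1 y=-6 heading=down
[2] after arc(left, 2): x=3 y=-8 heading=right
[3] after arc(left, 1): x=4 y=-7 heading=up
minimal: 3 command(s), checked below 3.

straight(4), arc(left, 2), arc(left, 1)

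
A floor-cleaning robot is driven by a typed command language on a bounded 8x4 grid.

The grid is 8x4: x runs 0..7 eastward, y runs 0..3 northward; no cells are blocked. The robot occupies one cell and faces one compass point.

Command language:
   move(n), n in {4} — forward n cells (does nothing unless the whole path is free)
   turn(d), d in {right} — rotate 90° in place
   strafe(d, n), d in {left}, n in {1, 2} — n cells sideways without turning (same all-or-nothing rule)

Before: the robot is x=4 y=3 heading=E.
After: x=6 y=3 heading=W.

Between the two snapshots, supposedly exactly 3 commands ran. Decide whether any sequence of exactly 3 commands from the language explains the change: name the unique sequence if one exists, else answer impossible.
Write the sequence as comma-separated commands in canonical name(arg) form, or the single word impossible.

key: position moved to (6,3) AND the heading swung to W — translation plus rotation needed
from: x=4 y=3 heading=E
[1] after turn(right): x=4 y=3 heading=S
[2] after strafe(left, 2): x=6 y=3 heading=S
[3] after turn(right): x=6 y=3 heading=W
no rival 3-sequence matches.

turn(right), strafe(left, 2), turn(right)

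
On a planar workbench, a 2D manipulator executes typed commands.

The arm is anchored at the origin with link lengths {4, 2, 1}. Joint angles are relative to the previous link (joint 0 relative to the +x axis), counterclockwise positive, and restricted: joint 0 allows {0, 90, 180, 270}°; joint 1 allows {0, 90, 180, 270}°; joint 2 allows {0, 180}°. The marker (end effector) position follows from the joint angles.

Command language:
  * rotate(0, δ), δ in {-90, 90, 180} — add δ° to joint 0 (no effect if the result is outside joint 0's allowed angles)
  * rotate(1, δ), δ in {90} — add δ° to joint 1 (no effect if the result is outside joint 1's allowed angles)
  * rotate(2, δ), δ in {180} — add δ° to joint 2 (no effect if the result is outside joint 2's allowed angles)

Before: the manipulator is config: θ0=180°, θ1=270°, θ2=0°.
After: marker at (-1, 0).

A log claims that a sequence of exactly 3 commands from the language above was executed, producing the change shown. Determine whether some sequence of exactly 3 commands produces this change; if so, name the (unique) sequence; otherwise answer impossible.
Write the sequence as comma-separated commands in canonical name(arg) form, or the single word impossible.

from: config: θ0=180°, θ1=270°, θ2=0°
[1] after rotate(1, 90): config: θ0=180°, θ1=0°, θ2=0°
[2] after rotate(1, 90): config: θ0=180°, θ1=90°, θ2=0°
[3] after rotate(1, 90): config: θ0=180°, θ1=180°, θ2=0°
all 125 alternatives checked — unique.

rotate(1, 90), rotate(1, 90), rotate(1, 90)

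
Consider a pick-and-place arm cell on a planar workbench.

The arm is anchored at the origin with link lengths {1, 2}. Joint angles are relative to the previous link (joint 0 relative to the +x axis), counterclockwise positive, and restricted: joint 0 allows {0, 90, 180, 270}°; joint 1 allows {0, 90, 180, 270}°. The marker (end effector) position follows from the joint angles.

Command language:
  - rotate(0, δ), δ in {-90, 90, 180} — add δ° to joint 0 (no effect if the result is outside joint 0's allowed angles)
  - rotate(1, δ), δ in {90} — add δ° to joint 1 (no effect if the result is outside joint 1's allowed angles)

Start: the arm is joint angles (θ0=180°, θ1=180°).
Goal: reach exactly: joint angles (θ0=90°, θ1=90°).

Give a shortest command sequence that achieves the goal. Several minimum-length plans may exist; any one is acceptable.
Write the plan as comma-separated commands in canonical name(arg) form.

begin: joint angles (θ0=180°, θ1=180°)
step 1 (rotate(0, -90)): joint angles (θ0=90°, θ1=180°)
step 2 (rotate(1, 90)): joint angles (θ0=90°, θ1=270°)
step 3 (rotate(1, 90)): joint angles (θ0=90°, θ1=0°)
step 4 (rotate(1, 90)): joint angles (θ0=90°, θ1=90°)
no 3-step plan works, so 4 is optimal.

rotate(0, -90), rotate(1, 90), rotate(1, 90), rotate(1, 90)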